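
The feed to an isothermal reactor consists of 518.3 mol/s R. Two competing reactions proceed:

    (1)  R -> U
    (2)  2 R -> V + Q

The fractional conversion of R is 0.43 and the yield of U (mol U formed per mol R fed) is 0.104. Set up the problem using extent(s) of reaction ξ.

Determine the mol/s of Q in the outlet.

84.5 mol/s

Yield of U: 1ξ₁ / 518.3 = 0.104 → ξ₁ = 53.9 mol/s.
Conversion of R: 1ξ₁ + 2ξ₂ = 0.43 × 518.3 = 222.9 → ξ₂ = 84.48 mol/s.
Outlet amounts (n = n₀ + Σ ν·ξ):
  R: 518.3 − 1(53.9) − 2(84.48) = 295.4
  U: 0 + 1(53.9) = 53.9
  V: 0 + 1(84.48) = 84.48
  Q: 0 + 1(84.48) = 84.48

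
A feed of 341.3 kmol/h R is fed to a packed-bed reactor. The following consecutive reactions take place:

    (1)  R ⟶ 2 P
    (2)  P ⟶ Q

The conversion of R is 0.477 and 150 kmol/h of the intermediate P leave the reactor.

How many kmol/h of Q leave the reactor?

176 kmol/h

Conversion of R: R consumed = 1ξ₁ = 0.477 × 341.3 → ξ₁ = 162.8 kmol/h.
P balance: n_P = 0 + 2ξ₁ − 1ξ₂ = 150 → ξ₂ = (2·162.8 − 150)/1 = 175.6 kmol/h.
Outlet amounts (n = n₀ + Σ ν·ξ):
  R: 341.3 − 1(162.8) = 178.5
  P: 0 + 2(162.8) − 1(175.6) = 150
  Q: 0 + 1(175.6) = 175.6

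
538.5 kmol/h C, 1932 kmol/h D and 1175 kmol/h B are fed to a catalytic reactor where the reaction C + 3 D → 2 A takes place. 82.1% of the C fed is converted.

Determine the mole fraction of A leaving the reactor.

C reacted = 0.821 × 538.5 = 442.1 kmol/h; ν_C = −1, so ξ = 442.1/1 = 442.1 kmol/h.
Outlet amounts (n = n₀ + ν ξ):
  C: 538.5 − 1(442.1) = 96.39
  D: 1932 − 3(442.1) = 605.7
  A: 0 + 2(442.1) = 884.2
  B: 1175 (inert)
Total out = 2761 kmol/h; y_A = 884.2 / 2761 = 0.3202.

0.32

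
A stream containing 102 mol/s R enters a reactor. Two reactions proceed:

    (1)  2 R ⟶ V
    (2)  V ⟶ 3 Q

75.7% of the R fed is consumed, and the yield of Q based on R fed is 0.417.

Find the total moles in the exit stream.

Conversion of R: R consumed = 2ξ₁ = 0.757 × 102 → ξ₁ = 38.61 mol/s.
Yield of Q: 3ξ₂ / 102 = 0.417 → ξ₂ = 14.18 mol/s.
Outlet amounts (n = n₀ + Σ ν·ξ):
  R: 102 − 2(38.61) = 24.79
  V: 0 + 1(38.61) − 1(14.18) = 24.43
  Q: 0 + 3(14.18) = 42.53
Total out = 24.79 + 24.43 + 42.53 = 91.75 mol/s.

91.7 mol/s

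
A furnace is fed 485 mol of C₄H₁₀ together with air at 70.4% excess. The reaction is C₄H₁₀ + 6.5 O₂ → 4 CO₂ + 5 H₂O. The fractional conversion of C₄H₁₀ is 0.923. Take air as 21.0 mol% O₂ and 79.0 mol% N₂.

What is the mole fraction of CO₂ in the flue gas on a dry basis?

0.0731

Stoichiometric O₂ = 6.5 × 485 = 3152 mol; O₂ fed = 3152 × 1.704 = 5372 mol.
N₂ fed = 5372 × 79/21 = 20210 mol.
Fuel reacted = 0.923 × 485 → ξ = 447.7 mol.
Outlet (n = n₀ + ν ξ):
  C₄H₁₀: 485 − 1(447.7) = 37.34
  O₂: 5372 − 6.5(447.7) = 2462
  N₂: 20210 (inert)
  CO₂: 0 + 4(447.7) = 1791
  H₂O: 0 + 5(447.7) = 2238
Dry total = 24500 mol; y_CO₂ (dry) = 1791 / 24500 = 0.07309.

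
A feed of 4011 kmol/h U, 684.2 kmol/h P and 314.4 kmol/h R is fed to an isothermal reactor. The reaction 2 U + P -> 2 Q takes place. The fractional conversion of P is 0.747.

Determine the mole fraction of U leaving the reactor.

P reacted = 0.747 × 684.2 = 511.1 kmol/h; ν_P = −1, so ξ = 511.1/1 = 511.1 kmol/h.
Outlet amounts (n = n₀ + ν ξ):
  U: 4011 − 2(511.1) = 2989
  P: 684.2 − 1(511.1) = 173.1
  Q: 0 + 2(511.1) = 1022
  R: 314.4 (inert)
Total out = 4499 kmol/h; y_U = 2989 / 4499 = 0.6644.

0.664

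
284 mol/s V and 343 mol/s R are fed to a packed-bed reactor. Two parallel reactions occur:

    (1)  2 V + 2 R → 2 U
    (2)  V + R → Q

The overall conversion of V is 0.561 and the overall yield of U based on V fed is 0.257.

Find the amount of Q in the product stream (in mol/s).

Yield of U: 2ξ₁ / 284 = 0.257 → ξ₁ = 36.49 mol/s.
Conversion of V: 2ξ₁ + 1ξ₂ = 0.561 × 284 = 159.3 → ξ₂ = 86.34 mol/s.
Outlet amounts (n = n₀ + Σ ν·ξ):
  V: 284 − 2(36.49) − 1(86.34) = 124.7
  R: 343 − 2(36.49) − 1(86.34) = 183.7
  U: 0 + 2(36.49) = 72.99
  Q: 0 + 1(86.34) = 86.34

86.3 mol/s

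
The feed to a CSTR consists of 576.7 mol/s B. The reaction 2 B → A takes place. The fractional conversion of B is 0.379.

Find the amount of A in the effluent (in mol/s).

109 mol/s

B reacted = 0.379 × 576.7 = 218.6 mol/s; ν_B = −2, so ξ = 218.6/2 = 109.3 mol/s.
Outlet amounts (n = n₀ + ν ξ):
  B: 576.7 − 2(109.3) = 358.1
  A: 0 + 1(109.3) = 109.3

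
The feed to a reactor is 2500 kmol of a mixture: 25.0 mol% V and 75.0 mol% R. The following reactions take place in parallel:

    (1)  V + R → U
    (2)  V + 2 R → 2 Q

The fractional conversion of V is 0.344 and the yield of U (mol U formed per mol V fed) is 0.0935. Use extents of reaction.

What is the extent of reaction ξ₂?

ξ₂ = 157 kmol

Yield of U: 1ξ₁ / 625 = 0.0935 → ξ₁ = 58.44 kmol.
Conversion of V: 1ξ₁ + 1ξ₂ = 0.344 × 625 = 215 → ξ₂ = 156.6 kmol.
Outlet amounts (n = n₀ + Σ ν·ξ):
  V: 625 − 1(58.44) − 1(156.6) = 410
  R: 1875 − 1(58.44) − 2(156.6) = 1503
  U: 0 + 1(58.44) = 58.44
  Q: 0 + 2(156.6) = 313.1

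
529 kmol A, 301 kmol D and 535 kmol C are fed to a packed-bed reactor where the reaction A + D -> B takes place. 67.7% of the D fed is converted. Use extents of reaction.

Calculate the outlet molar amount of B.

204 kmol

D reacted = 0.677 × 301 = 203.8 kmol; ν_D = −1, so ξ = 203.8/1 = 203.8 kmol.
Outlet amounts (n = n₀ + ν ξ):
  A: 529 − 1(203.8) = 325.2
  D: 301 − 1(203.8) = 97.22
  B: 0 + 1(203.8) = 203.8
  C: 535 (inert)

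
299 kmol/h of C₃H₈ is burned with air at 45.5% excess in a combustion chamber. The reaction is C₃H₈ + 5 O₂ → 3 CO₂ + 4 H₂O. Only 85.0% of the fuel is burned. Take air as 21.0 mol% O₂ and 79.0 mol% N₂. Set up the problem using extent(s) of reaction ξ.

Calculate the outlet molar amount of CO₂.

762 kmol/h

Stoichiometric O₂ = 5 × 299 = 1495 kmol/h; O₂ fed = 1495 × 1.455 = 2175 kmol/h.
N₂ fed = 2175 × 79/21 = 8183 kmol/h.
Fuel reacted = 0.85 × 299 → ξ = 254.2 kmol/h.
Outlet (n = n₀ + ν ξ):
  C₃H₈: 299 − 1(254.2) = 44.85
  O₂: 2175 − 5(254.2) = 904.5
  N₂: 8183 (inert)
  CO₂: 0 + 3(254.2) = 762.5
  H₂O: 0 + 4(254.2) = 1017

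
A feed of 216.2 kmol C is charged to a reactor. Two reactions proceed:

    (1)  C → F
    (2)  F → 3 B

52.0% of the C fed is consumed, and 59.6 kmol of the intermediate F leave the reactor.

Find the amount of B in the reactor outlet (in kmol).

Conversion of C: C consumed = 1ξ₁ = 0.52 × 216.2 → ξ₁ = 112.4 kmol.
F balance: n_F = 0 + 1ξ₁ − 1ξ₂ = 59.6 → ξ₂ = (1·112.4 − 59.6)/1 = 52.82 kmol.
Outlet amounts (n = n₀ + Σ ν·ξ):
  C: 216.2 − 1(112.4) = 103.8
  F: 0 + 1(112.4) − 1(52.82) = 59.6
  B: 0 + 3(52.82) = 158.5

158 kmol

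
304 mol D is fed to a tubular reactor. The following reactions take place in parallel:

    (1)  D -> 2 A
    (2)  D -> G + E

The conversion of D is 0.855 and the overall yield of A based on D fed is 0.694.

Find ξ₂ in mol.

Yield of A: 2ξ₁ / 304 = 0.694 → ξ₁ = 105.5 mol.
Conversion of D: 1ξ₁ + 1ξ₂ = 0.855 × 304 = 259.9 → ξ₂ = 154.4 mol.
Outlet amounts (n = n₀ + Σ ν·ξ):
  D: 304 − 1(105.5) − 1(154.4) = 44.08
  A: 0 + 2(105.5) = 211
  G: 0 + 1(154.4) = 154.4
  E: 0 + 1(154.4) = 154.4

ξ₂ = 154 mol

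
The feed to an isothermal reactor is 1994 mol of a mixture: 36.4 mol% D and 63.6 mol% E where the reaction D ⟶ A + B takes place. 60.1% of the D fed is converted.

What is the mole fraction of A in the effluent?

D reacted = 0.601 × 725.8 = 436.2 mol; ν_D = −1, so ξ = 436.2/1 = 436.2 mol.
Outlet amounts (n = n₀ + ν ξ):
  D: 725.8 − 1(436.2) = 289.6
  A: 0 + 1(436.2) = 436.2
  B: 0 + 1(436.2) = 436.2
  E: 1268 (inert)
Total out = 2430 mol; y_A = 436.2 / 2430 = 0.1795.

0.179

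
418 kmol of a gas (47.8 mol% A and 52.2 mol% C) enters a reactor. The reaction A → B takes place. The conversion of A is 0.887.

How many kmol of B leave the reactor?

177 kmol

A reacted = 0.887 × 199.8 = 177.2 kmol; ν_A = −1, so ξ = 177.2/1 = 177.2 kmol.
Outlet amounts (n = n₀ + ν ξ):
  A: 199.8 − 1(177.2) = 22.58
  B: 0 + 1(177.2) = 177.2
  C: 218.2 (inert)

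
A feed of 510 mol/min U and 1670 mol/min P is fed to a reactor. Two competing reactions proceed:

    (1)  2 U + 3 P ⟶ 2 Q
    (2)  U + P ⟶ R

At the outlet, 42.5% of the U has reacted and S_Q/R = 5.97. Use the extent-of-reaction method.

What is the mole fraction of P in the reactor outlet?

Conversion of U: U consumed = 0.425 × 510 = 216.8 mol/min = 2ξ₁ + 1ξ₂.
Selectivity: 2ξ₁ / (1ξ₂) = 5.97 → ξ₁ = 2.985 ξ₂.
Substitute: (2·2.985 + 1) ξ₂ = 216.8 → ξ₂ = 31.1 mol/min, ξ₁ = 92.83 mol/min.
Outlet amounts (n = n₀ + Σ ν·ξ):
  U: 510 − 2(92.83) − 1(31.1) = 293.2
  P: 1670 − 3(92.83) − 1(31.1) = 1360
  Q: 0 + 2(92.83) = 185.7
  R: 0 + 1(31.1) = 31.1
Total out = 1870 mol/min; y_P = 1360 / 1870 = 0.7273.

0.727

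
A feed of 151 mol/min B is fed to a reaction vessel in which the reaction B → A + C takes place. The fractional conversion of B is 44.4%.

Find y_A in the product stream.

0.307

B reacted = 0.444 × 151 = 67.04 mol/min; ν_B = −1, so ξ = 67.04/1 = 67.04 mol/min.
Outlet amounts (n = n₀ + ν ξ):
  B: 151 − 1(67.04) = 83.96
  A: 0 + 1(67.04) = 67.04
  C: 0 + 1(67.04) = 67.04
Total out = 218 mol/min; y_A = 67.04 / 218 = 0.3075.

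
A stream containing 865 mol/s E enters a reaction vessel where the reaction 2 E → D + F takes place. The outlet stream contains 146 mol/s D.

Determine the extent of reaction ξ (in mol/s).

For D: n = n₀ + 1ξ → 146 = 0 + 1ξ, giving ξ = 146 mol/s.
Outlet amounts (n = n₀ + ν ξ):
  E: 865 − 2(146) = 573
  D: 0 + 1(146) = 146
  F: 0 + 1(146) = 146

ξ = 146 mol/s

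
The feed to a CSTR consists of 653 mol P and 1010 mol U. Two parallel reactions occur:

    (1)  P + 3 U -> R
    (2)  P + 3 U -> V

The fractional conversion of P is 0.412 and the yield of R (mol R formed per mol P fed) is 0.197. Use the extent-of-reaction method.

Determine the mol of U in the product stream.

203 mol

Yield of R: 1ξ₁ / 653 = 0.197 → ξ₁ = 128.6 mol.
Conversion of P: 1ξ₁ + 1ξ₂ = 0.412 × 653 = 269 → ξ₂ = 140.4 mol.
Outlet amounts (n = n₀ + Σ ν·ξ):
  P: 653 − 1(128.6) − 1(140.4) = 384
  U: 1010 − 3(128.6) − 3(140.4) = 202.9
  R: 0 + 1(128.6) = 128.6
  V: 0 + 1(140.4) = 140.4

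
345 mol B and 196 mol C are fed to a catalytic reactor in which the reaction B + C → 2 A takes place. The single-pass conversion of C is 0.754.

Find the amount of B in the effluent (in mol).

197 mol

C reacted = 0.754 × 196 = 147.8 mol; ν_C = −1, so ξ = 147.8/1 = 147.8 mol.
Outlet amounts (n = n₀ + ν ξ):
  B: 345 − 1(147.8) = 197.2
  C: 196 − 1(147.8) = 48.22
  A: 0 + 2(147.8) = 295.6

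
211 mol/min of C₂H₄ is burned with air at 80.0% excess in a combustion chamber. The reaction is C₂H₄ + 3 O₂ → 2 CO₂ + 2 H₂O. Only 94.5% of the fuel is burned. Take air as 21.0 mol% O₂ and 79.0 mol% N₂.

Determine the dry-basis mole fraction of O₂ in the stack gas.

0.103

Stoichiometric O₂ = 3 × 211 = 633 mol/min; O₂ fed = 633 × 1.800 = 1139 mol/min.
N₂ fed = 1139 × 79/21 = 4286 mol/min.
Fuel reacted = 0.945 × 211 → ξ = 199.4 mol/min.
Outlet (n = n₀ + ν ξ):
  C₂H₄: 211 − 1(199.4) = 11.61
  O₂: 1139 − 3(199.4) = 541.2
  N₂: 4286 (inert)
  CO₂: 0 + 2(199.4) = 398.8
  H₂O: 0 + 2(199.4) = 398.8
Dry total = 5238 mol/min; y_O₂ (dry) = 541.2 / 5238 = 0.1033.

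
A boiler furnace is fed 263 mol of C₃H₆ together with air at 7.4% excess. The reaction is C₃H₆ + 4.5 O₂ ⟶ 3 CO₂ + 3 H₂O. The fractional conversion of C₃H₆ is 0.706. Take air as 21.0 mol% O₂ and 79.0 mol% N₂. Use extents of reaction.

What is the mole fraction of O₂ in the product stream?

Stoichiometric O₂ = 4.5 × 263 = 1184 mol; O₂ fed = 1184 × 1.074 = 1271 mol.
N₂ fed = 1271 × 79/21 = 4782 mol.
Fuel reacted = 0.706 × 263 → ξ = 185.7 mol.
Outlet (n = n₀ + ν ξ):
  C₃H₆: 263 − 1(185.7) = 77.32
  O₂: 1271 − 4.5(185.7) = 435.5
  N₂: 4782 (inert)
  CO₂: 0 + 3(185.7) = 557
  H₂O: 0 + 3(185.7) = 557
Total out = 6409 mol; y_O₂ = 435.5 / 6409 = 0.06796.

0.068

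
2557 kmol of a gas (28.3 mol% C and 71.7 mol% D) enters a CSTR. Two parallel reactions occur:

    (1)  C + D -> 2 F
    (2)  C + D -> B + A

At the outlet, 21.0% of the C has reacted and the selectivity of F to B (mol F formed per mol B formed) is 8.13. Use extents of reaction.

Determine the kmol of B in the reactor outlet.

30 kmol

Conversion of C: C consumed = 0.21 × 723.6 = 152 kmol = 1ξ₁ + 1ξ₂.
Selectivity: 2ξ₁ / (1ξ₂) = 8.13 → ξ₁ = 4.065 ξ₂.
Substitute: (1·4.065 + 1) ξ₂ = 152 → ξ₂ = 30 kmol, ξ₁ = 122 kmol.
Outlet amounts (n = n₀ + Σ ν·ξ):
  C: 723.6 − 1(122) − 1(30) = 571.7
  D: 1833 − 1(122) − 1(30) = 1681
  F: 0 + 2(122) = 243.9
  B: 0 + 1(30) = 30
  A: 0 + 1(30) = 30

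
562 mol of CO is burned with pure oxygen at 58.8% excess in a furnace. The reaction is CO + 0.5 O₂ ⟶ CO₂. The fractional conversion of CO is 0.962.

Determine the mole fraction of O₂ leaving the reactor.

0.238

Stoichiometric O₂ = 0.5 × 562 = 281 mol; O₂ fed = 281 × 1.588 = 446.2 mol.
Fuel reacted = 0.962 × 562 → ξ = 540.6 mol.
Outlet (n = n₀ + ν ξ):
  CO: 562 − 1(540.6) = 21.36
  O₂: 446.2 − 0.5(540.6) = 175.9
  CO₂: 0 + 1(540.6) = 540.6
Total out = 737.9 mol; y_O₂ = 175.9 / 737.9 = 0.2384.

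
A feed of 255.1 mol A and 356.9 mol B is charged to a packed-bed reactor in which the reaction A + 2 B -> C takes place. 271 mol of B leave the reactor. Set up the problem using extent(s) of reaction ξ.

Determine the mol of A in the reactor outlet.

212 mol

For B: n = n₀ − 2ξ → 271 = 356.9 − 2ξ, giving ξ = 42.95 mol.
Outlet amounts (n = n₀ + ν ξ):
  A: 255.1 − 1(42.95) = 212.2
  B: 356.9 − 2(42.95) = 271
  C: 0 + 1(42.95) = 42.95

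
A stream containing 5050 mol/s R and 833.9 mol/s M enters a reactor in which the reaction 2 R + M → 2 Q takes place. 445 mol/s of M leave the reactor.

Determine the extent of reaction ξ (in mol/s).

For M: n = n₀ − 1ξ → 445 = 833.9 − 1ξ, giving ξ = 388.9 mol/s.
Outlet amounts (n = n₀ + ν ξ):
  R: 5050 − 2(388.9) = 4272
  M: 833.9 − 1(388.9) = 445
  Q: 0 + 2(388.9) = 777.8

ξ = 389 mol/s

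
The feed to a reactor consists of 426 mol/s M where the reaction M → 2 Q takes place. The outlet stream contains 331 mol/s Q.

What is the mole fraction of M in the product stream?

0.44

For Q: n = n₀ + 2ξ → 331 = 0 + 2ξ, giving ξ = 165.5 mol/s.
Outlet amounts (n = n₀ + ν ξ):
  M: 426 − 1(165.5) = 260.5
  Q: 0 + 2(165.5) = 331
Total out = 591.5 mol/s; y_M = 260.5 / 591.5 = 0.4404.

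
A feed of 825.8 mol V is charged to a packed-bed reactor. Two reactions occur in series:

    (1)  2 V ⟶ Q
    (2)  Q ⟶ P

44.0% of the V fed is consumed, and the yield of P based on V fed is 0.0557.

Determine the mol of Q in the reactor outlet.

136 mol

Conversion of V: V consumed = 2ξ₁ = 0.44 × 825.8 → ξ₁ = 181.7 mol.
Yield of P: 1ξ₂ / 825.8 = 0.0557 → ξ₂ = 46 mol.
Outlet amounts (n = n₀ + Σ ν·ξ):
  V: 825.8 − 2(181.7) = 462.4
  Q: 0 + 1(181.7) − 1(46) = 135.7
  P: 0 + 1(46) = 46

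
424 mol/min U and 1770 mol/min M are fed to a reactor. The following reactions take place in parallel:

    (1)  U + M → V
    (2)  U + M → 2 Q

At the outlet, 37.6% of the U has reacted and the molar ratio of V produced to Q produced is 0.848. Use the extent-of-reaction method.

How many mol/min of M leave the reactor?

1610 mol/min

Conversion of U: U consumed = 0.376 × 424 = 159.4 mol/min = 1ξ₁ + 1ξ₂.
Selectivity: 1ξ₁ / (2ξ₂) = 0.848 → ξ₁ = 1.696 ξ₂.
Substitute: (1·1.696 + 1) ξ₂ = 159.4 → ξ₂ = 59.13 mol/min, ξ₁ = 100.3 mol/min.
Outlet amounts (n = n₀ + Σ ν·ξ):
  U: 424 − 1(100.3) − 1(59.13) = 264.6
  M: 1770 − 1(100.3) − 1(59.13) = 1611
  V: 0 + 1(100.3) = 100.3
  Q: 0 + 2(59.13) = 118.3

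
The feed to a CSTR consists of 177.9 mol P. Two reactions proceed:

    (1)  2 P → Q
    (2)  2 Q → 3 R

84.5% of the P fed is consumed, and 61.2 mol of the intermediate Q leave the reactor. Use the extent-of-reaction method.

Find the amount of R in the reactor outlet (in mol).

Conversion of P: P consumed = 2ξ₁ = 0.845 × 177.9 → ξ₁ = 75.16 mol.
Q balance: n_Q = 0 + 1ξ₁ − 2ξ₂ = 61.2 → ξ₂ = (1·75.16 − 61.2)/2 = 6.981 mol.
Outlet amounts (n = n₀ + Σ ν·ξ):
  P: 177.9 − 2(75.16) = 27.57
  Q: 0 + 1(75.16) − 2(6.981) = 61.2
  R: 0 + 3(6.981) = 20.94

20.9 mol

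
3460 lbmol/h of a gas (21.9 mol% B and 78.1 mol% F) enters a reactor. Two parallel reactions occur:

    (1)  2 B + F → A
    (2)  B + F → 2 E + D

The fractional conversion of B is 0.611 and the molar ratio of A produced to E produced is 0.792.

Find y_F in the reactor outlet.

0.75

Conversion of B: B consumed = 0.611 × 757.7 = 463 lbmol/h = 2ξ₁ + 1ξ₂.
Selectivity: 1ξ₁ / (2ξ₂) = 0.792 → ξ₁ = 1.584 ξ₂.
Substitute: (2·1.584 + 1) ξ₂ = 463 → ξ₂ = 111.1 lbmol/h, ξ₁ = 175.9 lbmol/h.
Outlet amounts (n = n₀ + Σ ν·ξ):
  B: 757.7 − 2(175.9) − 1(111.1) = 294.8
  F: 2702 − 1(175.9) − 1(111.1) = 2415
  A: 0 + 1(175.9) = 175.9
  E: 0 + 2(111.1) = 222.2
  D: 0 + 1(111.1) = 111.1
Total out = 3219 lbmol/h; y_F = 2415 / 3219 = 0.7503.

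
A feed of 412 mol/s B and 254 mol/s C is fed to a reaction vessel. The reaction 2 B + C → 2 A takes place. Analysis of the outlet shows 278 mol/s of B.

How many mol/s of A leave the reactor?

134 mol/s

For B: n = n₀ − 2ξ → 278 = 412 − 2ξ, giving ξ = 67 mol/s.
Outlet amounts (n = n₀ + ν ξ):
  B: 412 − 2(67) = 278
  C: 254 − 1(67) = 187
  A: 0 + 2(67) = 134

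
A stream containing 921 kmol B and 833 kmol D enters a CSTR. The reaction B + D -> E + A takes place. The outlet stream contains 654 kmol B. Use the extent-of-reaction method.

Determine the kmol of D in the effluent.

566 kmol

For B: n = n₀ − 1ξ → 654 = 921 − 1ξ, giving ξ = 267 kmol.
Outlet amounts (n = n₀ + ν ξ):
  B: 921 − 1(267) = 654
  D: 833 − 1(267) = 566
  E: 0 + 1(267) = 267
  A: 0 + 1(267) = 267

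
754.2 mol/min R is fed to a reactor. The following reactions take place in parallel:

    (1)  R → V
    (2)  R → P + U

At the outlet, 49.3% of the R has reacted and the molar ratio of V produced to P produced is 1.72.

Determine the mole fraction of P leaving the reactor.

Conversion of R: R consumed = 0.493 × 754.2 = 371.8 mol/min = 1ξ₁ + 1ξ₂.
Selectivity: 1ξ₁ / (1ξ₂) = 1.72 → ξ₁ = 1.72 ξ₂.
Substitute: (1·1.72 + 1) ξ₂ = 371.8 → ξ₂ = 136.7 mol/min, ξ₁ = 235.1 mol/min.
Outlet amounts (n = n₀ + Σ ν·ξ):
  R: 754.2 − 1(235.1) − 1(136.7) = 382.4
  V: 0 + 1(235.1) = 235.1
  P: 0 + 1(136.7) = 136.7
  U: 0 + 1(136.7) = 136.7
Total out = 890.9 mol/min; y_P = 136.7 / 890.9 = 0.1534.

0.153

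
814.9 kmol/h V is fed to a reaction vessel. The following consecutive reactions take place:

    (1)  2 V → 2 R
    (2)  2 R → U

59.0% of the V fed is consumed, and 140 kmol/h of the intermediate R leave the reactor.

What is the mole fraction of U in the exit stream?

0.264

Conversion of V: V consumed = 2ξ₁ = 0.59 × 814.9 → ξ₁ = 240.4 kmol/h.
R balance: n_R = 0 + 2ξ₁ − 2ξ₂ = 140 → ξ₂ = (2·240.4 − 140)/2 = 170.4 kmol/h.
Outlet amounts (n = n₀ + Σ ν·ξ):
  V: 814.9 − 2(240.4) = 334.1
  R: 0 + 2(240.4) − 2(170.4) = 140
  U: 0 + 1(170.4) = 170.4
Total out = 644.5 kmol/h; y_U = 170.4 / 644.5 = 0.2644.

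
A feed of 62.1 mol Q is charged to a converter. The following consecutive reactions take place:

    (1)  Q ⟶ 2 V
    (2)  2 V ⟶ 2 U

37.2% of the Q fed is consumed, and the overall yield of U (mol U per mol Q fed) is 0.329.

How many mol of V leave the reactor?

Conversion of Q: Q consumed = 1ξ₁ = 0.372 × 62.1 → ξ₁ = 23.1 mol.
Yield of U: 2ξ₂ / 62.1 = 0.329 → ξ₂ = 10.22 mol.
Outlet amounts (n = n₀ + Σ ν·ξ):
  Q: 62.1 − 1(23.1) = 39
  V: 0 + 2(23.1) − 2(10.22) = 25.77
  U: 0 + 2(10.22) = 20.43

25.8 mol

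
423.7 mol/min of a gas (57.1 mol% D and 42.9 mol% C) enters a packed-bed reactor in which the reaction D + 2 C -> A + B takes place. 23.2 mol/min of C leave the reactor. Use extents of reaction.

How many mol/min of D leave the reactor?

For C: n = n₀ − 2ξ → 23.2 = 181.8 − 2ξ, giving ξ = 79.28 mol/min.
Outlet amounts (n = n₀ + ν ξ):
  D: 241.9 − 1(79.28) = 162.6
  C: 181.8 − 2(79.28) = 23.2
  A: 0 + 1(79.28) = 79.28
  B: 0 + 1(79.28) = 79.28

163 mol/min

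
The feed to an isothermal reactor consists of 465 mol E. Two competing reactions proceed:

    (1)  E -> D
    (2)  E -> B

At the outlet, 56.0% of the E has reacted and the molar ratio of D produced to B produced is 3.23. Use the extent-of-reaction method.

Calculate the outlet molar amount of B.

61.6 mol

Conversion of E: E consumed = 0.56 × 465 = 260.4 mol = 1ξ₁ + 1ξ₂.
Selectivity: 1ξ₁ / (1ξ₂) = 3.23 → ξ₁ = 3.23 ξ₂.
Substitute: (1·3.23 + 1) ξ₂ = 260.4 → ξ₂ = 61.56 mol, ξ₁ = 198.8 mol.
Outlet amounts (n = n₀ + Σ ν·ξ):
  E: 465 − 1(198.8) − 1(61.56) = 204.6
  D: 0 + 1(198.8) = 198.8
  B: 0 + 1(61.56) = 61.56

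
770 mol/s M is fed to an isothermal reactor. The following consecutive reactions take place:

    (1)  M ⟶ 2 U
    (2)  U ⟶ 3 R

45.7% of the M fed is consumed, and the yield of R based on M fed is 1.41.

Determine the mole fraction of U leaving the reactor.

Conversion of M: M consumed = 1ξ₁ = 0.457 × 770 → ξ₁ = 351.9 mol/s.
Yield of R: 3ξ₂ / 770 = 1.41 → ξ₂ = 361.9 mol/s.
Outlet amounts (n = n₀ + Σ ν·ξ):
  M: 770 − 1(351.9) = 418.1
  U: 0 + 2(351.9) − 1(361.9) = 341.9
  R: 0 + 3(361.9) = 1086
Total out = 1846 mol/s; y_U = 341.9 / 1846 = 0.1852.

0.185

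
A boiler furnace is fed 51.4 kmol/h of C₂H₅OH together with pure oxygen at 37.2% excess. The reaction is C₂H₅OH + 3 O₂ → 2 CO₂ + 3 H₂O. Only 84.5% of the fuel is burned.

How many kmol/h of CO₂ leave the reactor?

86.9 kmol/h

Stoichiometric O₂ = 3 × 51.4 = 154.2 kmol/h; O₂ fed = 154.2 × 1.372 = 211.6 kmol/h.
Fuel reacted = 0.845 × 51.4 → ξ = 43.43 kmol/h.
Outlet (n = n₀ + ν ξ):
  C₂H₅OH: 51.4 − 1(43.43) = 7.967
  O₂: 211.6 − 3(43.43) = 81.26
  CO₂: 0 + 2(43.43) = 86.87
  H₂O: 0 + 3(43.43) = 130.3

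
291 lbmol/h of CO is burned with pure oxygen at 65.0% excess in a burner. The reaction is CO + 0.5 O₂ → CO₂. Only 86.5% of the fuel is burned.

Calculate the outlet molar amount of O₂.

Stoichiometric O₂ = 0.5 × 291 = 145.5 lbmol/h; O₂ fed = 145.5 × 1.650 = 240.1 lbmol/h.
Fuel reacted = 0.865 × 291 → ξ = 251.7 lbmol/h.
Outlet (n = n₀ + ν ξ):
  CO: 291 − 1(251.7) = 39.28
  O₂: 240.1 − 0.5(251.7) = 114.2
  CO₂: 0 + 1(251.7) = 251.7

114 lbmol/h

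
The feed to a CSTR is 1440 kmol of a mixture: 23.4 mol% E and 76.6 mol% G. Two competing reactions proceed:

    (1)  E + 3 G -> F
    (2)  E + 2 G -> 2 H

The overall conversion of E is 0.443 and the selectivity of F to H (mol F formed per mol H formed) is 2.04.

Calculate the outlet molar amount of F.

Conversion of E: E consumed = 0.443 × 337 = 149.3 kmol = 1ξ₁ + 1ξ₂.
Selectivity: 1ξ₁ / (2ξ₂) = 2.04 → ξ₁ = 4.08 ξ₂.
Substitute: (1·4.08 + 1) ξ₂ = 149.3 → ξ₂ = 29.38 kmol, ξ₁ = 119.9 kmol.
Outlet amounts (n = n₀ + Σ ν·ξ):
  E: 337 − 1(119.9) − 1(29.38) = 187.7
  G: 1103 − 3(119.9) − 2(29.38) = 684.6
  F: 0 + 1(119.9) = 119.9
  H: 0 + 2(29.38) = 58.77

120 kmol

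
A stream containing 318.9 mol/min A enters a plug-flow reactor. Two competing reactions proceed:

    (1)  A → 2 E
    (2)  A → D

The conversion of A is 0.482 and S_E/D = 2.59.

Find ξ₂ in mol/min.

ξ₂ = 67 mol/min

Conversion of A: A consumed = 0.482 × 318.9 = 153.7 mol/min = 1ξ₁ + 1ξ₂.
Selectivity: 2ξ₁ / (1ξ₂) = 2.59 → ξ₁ = 1.295 ξ₂.
Substitute: (1·1.295 + 1) ξ₂ = 153.7 → ξ₂ = 66.98 mol/min, ξ₁ = 86.73 mol/min.
Outlet amounts (n = n₀ + Σ ν·ξ):
  A: 318.9 − 1(86.73) − 1(66.98) = 165.2
  E: 0 + 2(86.73) = 173.5
  D: 0 + 1(66.98) = 66.98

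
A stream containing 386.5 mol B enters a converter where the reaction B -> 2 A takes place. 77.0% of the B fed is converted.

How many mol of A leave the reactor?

B reacted = 0.77 × 386.5 = 297.6 mol; ν_B = −1, so ξ = 297.6/1 = 297.6 mol.
Outlet amounts (n = n₀ + ν ξ):
  B: 386.5 − 1(297.6) = 88.89
  A: 0 + 2(297.6) = 595.2

595 mol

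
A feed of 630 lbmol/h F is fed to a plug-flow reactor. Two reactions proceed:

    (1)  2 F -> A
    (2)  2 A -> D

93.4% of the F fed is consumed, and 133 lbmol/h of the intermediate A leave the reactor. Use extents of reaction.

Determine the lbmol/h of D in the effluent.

Conversion of F: F consumed = 2ξ₁ = 0.934 × 630 → ξ₁ = 294.2 lbmol/h.
A balance: n_A = 0 + 1ξ₁ − 2ξ₂ = 133 → ξ₂ = (1·294.2 − 133)/2 = 80.61 lbmol/h.
Outlet amounts (n = n₀ + Σ ν·ξ):
  F: 630 − 2(294.2) = 41.58
  A: 0 + 1(294.2) − 2(80.61) = 133
  D: 0 + 1(80.61) = 80.61

80.6 lbmol/h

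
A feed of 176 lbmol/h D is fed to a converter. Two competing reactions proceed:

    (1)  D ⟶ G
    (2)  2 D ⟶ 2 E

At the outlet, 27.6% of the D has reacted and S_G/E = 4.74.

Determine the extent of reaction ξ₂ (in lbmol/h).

ξ₂ = 4.23 lbmol/h

Conversion of D: D consumed = 0.276 × 176 = 48.58 lbmol/h = 1ξ₁ + 2ξ₂.
Selectivity: 1ξ₁ / (2ξ₂) = 4.74 → ξ₁ = 9.48 ξ₂.
Substitute: (1·9.48 + 2) ξ₂ = 48.58 → ξ₂ = 4.231 lbmol/h, ξ₁ = 40.11 lbmol/h.
Outlet amounts (n = n₀ + Σ ν·ξ):
  D: 176 − 1(40.11) − 2(4.231) = 127.4
  G: 0 + 1(40.11) = 40.11
  E: 0 + 2(4.231) = 8.463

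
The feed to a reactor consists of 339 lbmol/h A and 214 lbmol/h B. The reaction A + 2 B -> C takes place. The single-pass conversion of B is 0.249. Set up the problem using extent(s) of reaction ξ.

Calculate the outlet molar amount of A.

312 lbmol/h

B reacted = 0.249 × 214 = 53.29 lbmol/h; ν_B = −2, so ξ = 53.29/2 = 26.64 lbmol/h.
Outlet amounts (n = n₀ + ν ξ):
  A: 339 − 1(26.64) = 312.4
  B: 214 − 2(26.64) = 160.7
  C: 0 + 1(26.64) = 26.64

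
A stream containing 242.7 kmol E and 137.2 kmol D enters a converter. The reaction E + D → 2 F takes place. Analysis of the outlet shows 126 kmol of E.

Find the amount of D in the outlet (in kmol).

For E: n = n₀ − 1ξ → 126 = 242.7 − 1ξ, giving ξ = 116.7 kmol.
Outlet amounts (n = n₀ + ν ξ):
  E: 242.7 − 1(116.7) = 126
  D: 137.2 − 1(116.7) = 20.5
  F: 0 + 2(116.7) = 233.4

20.5 kmol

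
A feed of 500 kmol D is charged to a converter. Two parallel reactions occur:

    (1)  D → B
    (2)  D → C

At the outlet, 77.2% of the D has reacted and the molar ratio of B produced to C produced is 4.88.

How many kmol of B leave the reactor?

Conversion of D: D consumed = 0.772 × 500 = 386 kmol = 1ξ₁ + 1ξ₂.
Selectivity: 1ξ₁ / (1ξ₂) = 4.88 → ξ₁ = 4.88 ξ₂.
Substitute: (1·4.88 + 1) ξ₂ = 386 → ξ₂ = 65.65 kmol, ξ₁ = 320.4 kmol.
Outlet amounts (n = n₀ + Σ ν·ξ):
  D: 500 − 1(320.4) − 1(65.65) = 114
  B: 0 + 1(320.4) = 320.4
  C: 0 + 1(65.65) = 65.65

320 kmol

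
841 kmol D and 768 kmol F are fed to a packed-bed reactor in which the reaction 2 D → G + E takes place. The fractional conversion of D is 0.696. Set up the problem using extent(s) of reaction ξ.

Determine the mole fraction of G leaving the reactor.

D reacted = 0.696 × 841 = 585.3 kmol; ν_D = −2, so ξ = 585.3/2 = 292.7 kmol.
Outlet amounts (n = n₀ + ν ξ):
  D: 841 − 2(292.7) = 255.7
  G: 0 + 1(292.7) = 292.7
  E: 0 + 1(292.7) = 292.7
  F: 768 (inert)
Total out = 1609 kmol; y_G = 292.7 / 1609 = 0.1819.

0.182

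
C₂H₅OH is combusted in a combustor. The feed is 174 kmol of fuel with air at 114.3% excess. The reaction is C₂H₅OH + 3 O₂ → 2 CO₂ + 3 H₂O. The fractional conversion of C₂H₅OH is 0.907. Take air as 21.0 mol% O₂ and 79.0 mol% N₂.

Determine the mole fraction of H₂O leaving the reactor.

Stoichiometric O₂ = 3 × 174 = 522 kmol; O₂ fed = 522 × 2.143 = 1119 kmol.
N₂ fed = 1119 × 79/21 = 4208 kmol.
Fuel reacted = 0.907 × 174 → ξ = 157.8 kmol.
Outlet (n = n₀ + ν ξ):
  C₂H₅OH: 174 − 1(157.8) = 16.18
  O₂: 1119 − 3(157.8) = 645.2
  N₂: 4208 (inert)
  CO₂: 0 + 2(157.8) = 315.6
  H₂O: 0 + 3(157.8) = 473.5
Total out = 5659 kmol; y_H₂O = 473.5 / 5659 = 0.08367.

0.0837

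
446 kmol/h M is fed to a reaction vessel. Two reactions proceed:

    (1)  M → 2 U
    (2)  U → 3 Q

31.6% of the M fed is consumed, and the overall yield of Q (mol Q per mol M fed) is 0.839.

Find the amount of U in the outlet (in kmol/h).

157 kmol/h

Conversion of M: M consumed = 1ξ₁ = 0.316 × 446 → ξ₁ = 140.9 kmol/h.
Yield of Q: 3ξ₂ / 446 = 0.839 → ξ₂ = 124.7 kmol/h.
Outlet amounts (n = n₀ + Σ ν·ξ):
  M: 446 − 1(140.9) = 305.1
  U: 0 + 2(140.9) − 1(124.7) = 157.1
  Q: 0 + 3(124.7) = 374.2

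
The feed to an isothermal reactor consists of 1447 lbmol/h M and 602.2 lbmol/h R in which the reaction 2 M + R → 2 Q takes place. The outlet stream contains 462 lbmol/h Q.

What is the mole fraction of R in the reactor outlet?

For Q: n = n₀ + 2ξ → 462 = 0 + 2ξ, giving ξ = 231 lbmol/h.
Outlet amounts (n = n₀ + ν ξ):
  M: 1447 − 2(231) = 985
  R: 602.2 − 1(231) = 371.2
  Q: 0 + 2(231) = 462
Total out = 1818 lbmol/h; y_R = 371.2 / 1818 = 0.2042.

0.204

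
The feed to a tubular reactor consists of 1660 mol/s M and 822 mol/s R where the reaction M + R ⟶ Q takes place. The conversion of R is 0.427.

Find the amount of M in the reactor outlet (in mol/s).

1310 mol/s

R reacted = 0.427 × 822 = 351 mol/s; ν_R = −1, so ξ = 351/1 = 351 mol/s.
Outlet amounts (n = n₀ + ν ξ):
  M: 1660 − 1(351) = 1309
  R: 822 − 1(351) = 471
  Q: 0 + 1(351) = 351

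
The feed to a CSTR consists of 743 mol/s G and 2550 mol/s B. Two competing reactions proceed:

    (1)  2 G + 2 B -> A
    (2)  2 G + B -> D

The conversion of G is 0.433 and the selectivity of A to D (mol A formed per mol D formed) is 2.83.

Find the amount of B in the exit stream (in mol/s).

2270 mol/s

Conversion of G: G consumed = 0.433 × 743 = 321.7 mol/s = 2ξ₁ + 2ξ₂.
Selectivity: 1ξ₁ / (1ξ₂) = 2.83 → ξ₁ = 2.83 ξ₂.
Substitute: (2·2.83 + 2) ξ₂ = 321.7 → ξ₂ = 42 mol/s, ξ₁ = 118.9 mol/s.
Outlet amounts (n = n₀ + Σ ν·ξ):
  G: 743 − 2(118.9) − 2(42) = 421.3
  B: 2550 − 2(118.9) − 1(42) = 2270
  A: 0 + 1(118.9) = 118.9
  D: 0 + 1(42) = 42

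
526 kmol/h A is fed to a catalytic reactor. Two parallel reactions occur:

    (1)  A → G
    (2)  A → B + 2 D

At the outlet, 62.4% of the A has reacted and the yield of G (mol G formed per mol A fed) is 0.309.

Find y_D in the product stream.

Yield of G: 1ξ₁ / 526 = 0.309 → ξ₁ = 162.5 kmol/h.
Conversion of A: 1ξ₁ + 1ξ₂ = 0.624 × 526 = 328.2 → ξ₂ = 165.7 kmol/h.
Outlet amounts (n = n₀ + Σ ν·ξ):
  A: 526 − 1(162.5) − 1(165.7) = 197.8
  G: 0 + 1(162.5) = 162.5
  B: 0 + 1(165.7) = 165.7
  D: 0 + 2(165.7) = 331.4
Total out = 857.4 kmol/h; y_D = 331.4 / 857.4 = 0.3865.

0.387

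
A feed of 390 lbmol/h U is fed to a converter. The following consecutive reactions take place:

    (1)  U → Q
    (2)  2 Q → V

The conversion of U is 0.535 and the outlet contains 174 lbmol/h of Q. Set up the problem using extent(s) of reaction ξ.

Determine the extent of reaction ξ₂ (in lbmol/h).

Conversion of U: U consumed = 1ξ₁ = 0.535 × 390 → ξ₁ = 208.7 lbmol/h.
Q balance: n_Q = 0 + 1ξ₁ − 2ξ₂ = 174 → ξ₂ = (1·208.7 − 174)/2 = 17.33 lbmol/h.
Outlet amounts (n = n₀ + Σ ν·ξ):
  U: 390 − 1(208.7) = 181.3
  Q: 0 + 1(208.7) − 2(17.33) = 174
  V: 0 + 1(17.33) = 17.33

ξ₂ = 17.3 lbmol/h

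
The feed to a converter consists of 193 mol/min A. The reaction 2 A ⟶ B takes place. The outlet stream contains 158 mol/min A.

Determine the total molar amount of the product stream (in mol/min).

176 mol/min

For A: n = n₀ − 2ξ → 158 = 193 − 2ξ, giving ξ = 17.5 mol/min.
Outlet amounts (n = n₀ + ν ξ):
  A: 193 − 2(17.5) = 158
  B: 0 + 1(17.5) = 17.5
Total out = 158 + 17.5 = 175.5 mol/min.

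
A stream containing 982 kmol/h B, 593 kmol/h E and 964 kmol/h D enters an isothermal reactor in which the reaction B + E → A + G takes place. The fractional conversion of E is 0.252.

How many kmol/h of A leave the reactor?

E reacted = 0.252 × 593 = 149.4 kmol/h; ν_E = −1, so ξ = 149.4/1 = 149.4 kmol/h.
Outlet amounts (n = n₀ + ν ξ):
  B: 982 − 1(149.4) = 832.6
  E: 593 − 1(149.4) = 443.6
  A: 0 + 1(149.4) = 149.4
  G: 0 + 1(149.4) = 149.4
  D: 964 (inert)

149 kmol/h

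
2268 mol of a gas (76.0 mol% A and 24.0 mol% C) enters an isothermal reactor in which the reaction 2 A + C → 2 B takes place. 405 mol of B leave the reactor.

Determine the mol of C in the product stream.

For B: n = n₀ + 2ξ → 405 = 0 + 2ξ, giving ξ = 202.5 mol.
Outlet amounts (n = n₀ + ν ξ):
  A: 1724 − 2(202.5) = 1319
  C: 544.3 − 1(202.5) = 341.8
  B: 0 + 2(202.5) = 405

342 mol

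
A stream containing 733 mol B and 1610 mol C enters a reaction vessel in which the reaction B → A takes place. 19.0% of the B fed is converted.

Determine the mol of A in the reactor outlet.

B reacted = 0.19 × 733 = 139.3 mol; ν_B = −1, so ξ = 139.3/1 = 139.3 mol.
Outlet amounts (n = n₀ + ν ξ):
  B: 733 − 1(139.3) = 593.7
  A: 0 + 1(139.3) = 139.3
  C: 1610 (inert)

139 mol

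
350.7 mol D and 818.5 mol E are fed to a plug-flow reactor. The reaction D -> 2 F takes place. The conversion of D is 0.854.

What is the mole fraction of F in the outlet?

D reacted = 0.854 × 350.7 = 299.5 mol; ν_D = −1, so ξ = 299.5/1 = 299.5 mol.
Outlet amounts (n = n₀ + ν ξ):
  D: 350.7 − 1(299.5) = 51.2
  F: 0 + 2(299.5) = 599
  E: 818.5 (inert)
Total out = 1469 mol; y_F = 599 / 1469 = 0.4078.

0.408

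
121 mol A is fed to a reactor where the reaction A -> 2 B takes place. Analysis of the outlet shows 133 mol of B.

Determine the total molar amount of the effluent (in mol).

188 mol

For B: n = n₀ + 2ξ → 133 = 0 + 2ξ, giving ξ = 66.5 mol.
Outlet amounts (n = n₀ + ν ξ):
  A: 121 − 1(66.5) = 54.5
  B: 0 + 2(66.5) = 133
Total out = 54.5 + 133 = 187.5 mol.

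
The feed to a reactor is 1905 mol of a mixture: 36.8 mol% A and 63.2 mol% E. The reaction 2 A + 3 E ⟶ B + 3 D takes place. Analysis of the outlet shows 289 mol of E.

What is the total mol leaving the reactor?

1600 mol

For E: n = n₀ − 3ξ → 289 = 1204 − 3ξ, giving ξ = 305 mol.
Outlet amounts (n = n₀ + ν ξ):
  A: 701 − 2(305) = 91.07
  E: 1204 − 3(305) = 289
  B: 0 + 1(305) = 305
  D: 0 + 3(305) = 915
Total out = 91.07 + 289 + 305 + 915 = 1600 mol.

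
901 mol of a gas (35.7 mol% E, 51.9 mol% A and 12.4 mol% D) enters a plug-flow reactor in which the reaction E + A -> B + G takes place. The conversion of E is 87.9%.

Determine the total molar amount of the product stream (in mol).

E reacted = 0.879 × 321.7 = 282.7 mol; ν_E = −1, so ξ = 282.7/1 = 282.7 mol.
Outlet amounts (n = n₀ + ν ξ):
  E: 321.7 − 1(282.7) = 38.92
  A: 467.6 − 1(282.7) = 184.9
  B: 0 + 1(282.7) = 282.7
  G: 0 + 1(282.7) = 282.7
  D: 111.7 (inert)
Total out = 38.92 + 184.9 + 282.7 + 282.7 + 111.7 = 901 mol.

901 mol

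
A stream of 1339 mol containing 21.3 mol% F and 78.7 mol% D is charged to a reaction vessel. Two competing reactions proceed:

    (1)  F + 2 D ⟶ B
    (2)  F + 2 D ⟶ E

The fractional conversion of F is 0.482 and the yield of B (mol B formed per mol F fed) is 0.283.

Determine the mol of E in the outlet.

56.8 mol

Yield of B: 1ξ₁ / 285.2 = 0.283 → ξ₁ = 80.71 mol.
Conversion of F: 1ξ₁ + 1ξ₂ = 0.482 × 285.2 = 137.5 → ξ₂ = 56.76 mol.
Outlet amounts (n = n₀ + Σ ν·ξ):
  F: 285.2 − 1(80.71) − 1(56.76) = 147.7
  D: 1054 − 2(80.71) − 2(56.76) = 778.9
  B: 0 + 1(80.71) = 80.71
  E: 0 + 1(56.76) = 56.76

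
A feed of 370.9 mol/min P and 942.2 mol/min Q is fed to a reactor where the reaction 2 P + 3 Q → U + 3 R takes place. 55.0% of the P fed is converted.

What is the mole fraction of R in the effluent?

0.253

P reacted = 0.55 × 370.9 = 204 mol/min; ν_P = −2, so ξ = 204/2 = 102 mol/min.
Outlet amounts (n = n₀ + ν ξ):
  P: 370.9 − 2(102) = 166.9
  Q: 942.2 − 3(102) = 636.2
  U: 0 + 1(102) = 102
  R: 0 + 3(102) = 306
Total out = 1211 mol/min; y_R = 306 / 1211 = 0.2527.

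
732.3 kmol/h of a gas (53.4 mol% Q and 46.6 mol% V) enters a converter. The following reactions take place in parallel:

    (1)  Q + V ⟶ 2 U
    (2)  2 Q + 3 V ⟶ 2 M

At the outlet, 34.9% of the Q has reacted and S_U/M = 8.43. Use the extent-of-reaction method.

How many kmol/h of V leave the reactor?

Conversion of Q: Q consumed = 0.349 × 391 = 136.5 kmol/h = 1ξ₁ + 2ξ₂.
Selectivity: 2ξ₁ / (2ξ₂) = 8.43 → ξ₁ = 8.43 ξ₂.
Substitute: (1·8.43 + 2) ξ₂ = 136.5 → ξ₂ = 13.08 kmol/h, ξ₁ = 110.3 kmol/h.
Outlet amounts (n = n₀ + Σ ν·ξ):
  Q: 391 − 1(110.3) − 2(13.08) = 254.6
  V: 341.3 − 1(110.3) − 3(13.08) = 191.7
  U: 0 + 2(110.3) = 220.6
  M: 0 + 2(13.08) = 26.17

192 kmol/h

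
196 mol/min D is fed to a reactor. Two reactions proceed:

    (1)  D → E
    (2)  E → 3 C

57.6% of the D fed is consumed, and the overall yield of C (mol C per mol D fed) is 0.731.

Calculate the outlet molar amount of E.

Conversion of D: D consumed = 1ξ₁ = 0.576 × 196 → ξ₁ = 112.9 mol/min.
Yield of C: 3ξ₂ / 196 = 0.731 → ξ₂ = 47.76 mol/min.
Outlet amounts (n = n₀ + Σ ν·ξ):
  D: 196 − 1(112.9) = 83.1
  E: 0 + 1(112.9) − 1(47.76) = 65.14
  C: 0 + 3(47.76) = 143.3

65.1 mol/min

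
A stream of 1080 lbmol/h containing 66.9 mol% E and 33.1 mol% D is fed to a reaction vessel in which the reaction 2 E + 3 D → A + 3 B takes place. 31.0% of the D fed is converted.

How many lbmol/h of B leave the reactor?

111 lbmol/h

D reacted = 0.31 × 357.5 = 110.8 lbmol/h; ν_D = −3, so ξ = 110.8/3 = 36.94 lbmol/h.
Outlet amounts (n = n₀ + ν ξ):
  E: 722.5 − 2(36.94) = 648.6
  D: 357.5 − 3(36.94) = 246.7
  A: 0 + 1(36.94) = 36.94
  B: 0 + 3(36.94) = 110.8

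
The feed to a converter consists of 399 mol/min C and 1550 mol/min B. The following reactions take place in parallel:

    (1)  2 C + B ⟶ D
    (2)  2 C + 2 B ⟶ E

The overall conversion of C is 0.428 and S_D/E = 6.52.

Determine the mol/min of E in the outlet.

Conversion of C: C consumed = 0.428 × 399 = 170.8 mol/min = 2ξ₁ + 2ξ₂.
Selectivity: 1ξ₁ / (1ξ₂) = 6.52 → ξ₁ = 6.52 ξ₂.
Substitute: (2·6.52 + 2) ξ₂ = 170.8 → ξ₂ = 11.35 mol/min, ξ₁ = 74.03 mol/min.
Outlet amounts (n = n₀ + Σ ν·ξ):
  C: 399 − 2(74.03) − 2(11.35) = 228.2
  B: 1550 − 1(74.03) − 2(11.35) = 1453
  D: 0 + 1(74.03) = 74.03
  E: 0 + 1(11.35) = 11.35

11.4 mol/min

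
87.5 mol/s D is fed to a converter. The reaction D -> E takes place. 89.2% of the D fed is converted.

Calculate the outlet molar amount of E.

D reacted = 0.892 × 87.5 = 78.05 mol/s; ν_D = −1, so ξ = 78.05/1 = 78.05 mol/s.
Outlet amounts (n = n₀ + ν ξ):
  D: 87.5 − 1(78.05) = 9.45
  E: 0 + 1(78.05) = 78.05

78 mol/s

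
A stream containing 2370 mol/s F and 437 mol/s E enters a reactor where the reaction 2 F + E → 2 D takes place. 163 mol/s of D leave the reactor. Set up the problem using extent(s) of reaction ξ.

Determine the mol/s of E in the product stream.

For D: n = n₀ + 2ξ → 163 = 0 + 2ξ, giving ξ = 81.5 mol/s.
Outlet amounts (n = n₀ + ν ξ):
  F: 2370 − 2(81.5) = 2207
  E: 437 − 1(81.5) = 355.5
  D: 0 + 2(81.5) = 163

356 mol/s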